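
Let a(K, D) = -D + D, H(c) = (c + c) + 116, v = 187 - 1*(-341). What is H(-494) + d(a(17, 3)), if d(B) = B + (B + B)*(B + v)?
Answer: -872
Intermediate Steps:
v = 528 (v = 187 + 341 = 528)
H(c) = 116 + 2*c (H(c) = 2*c + 116 = 116 + 2*c)
a(K, D) = 0
d(B) = B + 2*B*(528 + B) (d(B) = B + (B + B)*(B + 528) = B + (2*B)*(528 + B) = B + 2*B*(528 + B))
H(-494) + d(a(17, 3)) = (116 + 2*(-494)) + 0*(1057 + 2*0) = (116 - 988) + 0*(1057 + 0) = -872 + 0*1057 = -872 + 0 = -872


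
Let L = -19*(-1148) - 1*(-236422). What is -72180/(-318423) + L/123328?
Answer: 15188243337/6545078624 ≈ 2.3206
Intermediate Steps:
L = 258234 (L = 21812 + 236422 = 258234)
-72180/(-318423) + L/123328 = -72180/(-318423) + 258234/123328 = -72180*(-1/318423) + 258234*(1/123328) = 24060/106141 + 129117/61664 = 15188243337/6545078624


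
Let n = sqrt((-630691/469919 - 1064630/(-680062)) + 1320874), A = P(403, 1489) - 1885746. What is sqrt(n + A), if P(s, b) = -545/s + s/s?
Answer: sqrt(-7819453546211940536309052338000140 + 129754256737305005*sqrt(1348976834453474629018398562))/64394172078067 ≈ 1372.8*I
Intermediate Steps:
P(s, b) = 1 - 545/s (P(s, b) = -545/s + 1 = 1 - 545/s)
A = -759955780/403 (A = (-545 + 403)/403 - 1885746 = (1/403)*(-142) - 1885746 = -142/403 - 1885746 = -759955780/403 ≈ -1.8857e+6)
n = 5*sqrt(1348976834453474629018398562)/159787027489 (n = sqrt((-630691*1/469919 - 1064630*(-1/680062)) + 1320874) = sqrt((-630691/469919 + 532315/340031) + 1320874) = sqrt(35690441064/159787027489 + 1320874) = sqrt(211058565837946450/159787027489) = 5*sqrt(1348976834453474629018398562)/159787027489 ≈ 1149.3)
sqrt(n + A) = sqrt(5*sqrt(1348976834453474629018398562)/159787027489 - 759955780/403) = sqrt(-759955780/403 + 5*sqrt(1348976834453474629018398562)/159787027489)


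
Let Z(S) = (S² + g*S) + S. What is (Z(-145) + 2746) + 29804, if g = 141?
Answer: 32985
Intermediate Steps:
Z(S) = S² + 142*S (Z(S) = (S² + 141*S) + S = S² + 142*S)
(Z(-145) + 2746) + 29804 = (-145*(142 - 145) + 2746) + 29804 = (-145*(-3) + 2746) + 29804 = (435 + 2746) + 29804 = 3181 + 29804 = 32985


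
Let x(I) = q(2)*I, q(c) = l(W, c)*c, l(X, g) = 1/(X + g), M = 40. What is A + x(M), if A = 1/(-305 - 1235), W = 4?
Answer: 61597/4620 ≈ 13.333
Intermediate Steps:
A = -1/1540 (A = 1/(-1540) = -1/1540 ≈ -0.00064935)
q(c) = c/(4 + c)
x(I) = I/3 (x(I) = (2/(4 + 2))*I = (2/6)*I = (2*(1/6))*I = I/3)
A + x(M) = -1/1540 + (1/3)*40 = -1/1540 + 40/3 = 61597/4620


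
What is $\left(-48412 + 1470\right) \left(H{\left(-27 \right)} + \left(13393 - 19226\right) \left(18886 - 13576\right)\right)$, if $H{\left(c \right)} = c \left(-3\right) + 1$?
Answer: $1453941513416$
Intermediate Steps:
$H{\left(c \right)} = 1 - 3 c$ ($H{\left(c \right)} = - 3 c + 1 = 1 - 3 c$)
$\left(-48412 + 1470\right) \left(H{\left(-27 \right)} + \left(13393 - 19226\right) \left(18886 - 13576\right)\right) = \left(-48412 + 1470\right) \left(\left(1 - -81\right) + \left(13393 - 19226\right) \left(18886 - 13576\right)\right) = - 46942 \left(\left(1 + 81\right) - 30973230\right) = - 46942 \left(82 - 30973230\right) = \left(-46942\right) \left(-30973148\right) = 1453941513416$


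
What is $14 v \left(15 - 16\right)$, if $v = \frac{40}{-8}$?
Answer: $70$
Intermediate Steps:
$v = -5$ ($v = 40 \left(- \frac{1}{8}\right) = -5$)
$14 v \left(15 - 16\right) = 14 \left(-5\right) \left(15 - 16\right) = \left(-70\right) \left(-1\right) = 70$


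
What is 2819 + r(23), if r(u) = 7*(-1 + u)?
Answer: 2973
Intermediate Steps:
r(u) = -7 + 7*u
2819 + r(23) = 2819 + (-7 + 7*23) = 2819 + (-7 + 161) = 2819 + 154 = 2973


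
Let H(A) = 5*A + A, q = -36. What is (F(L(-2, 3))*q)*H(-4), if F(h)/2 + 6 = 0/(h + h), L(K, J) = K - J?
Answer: -10368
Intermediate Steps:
H(A) = 6*A
F(h) = -12 (F(h) = -12 + 2*(0/(h + h)) = -12 + 2*(0/(2*h)) = -12 + 2*((1/(2*h))*0) = -12 + 2*0 = -12 + 0 = -12)
(F(L(-2, 3))*q)*H(-4) = (-12*(-36))*(6*(-4)) = 432*(-24) = -10368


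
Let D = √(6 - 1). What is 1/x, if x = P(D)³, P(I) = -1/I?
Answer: -5*√5 ≈ -11.180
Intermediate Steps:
D = √5 ≈ 2.2361
x = -√5/25 (x = (-1/(√5))³ = (-√5/5)³ = -√5/25 ≈ -0.089443)
1/x = 1/(-√5/25) = -5*√5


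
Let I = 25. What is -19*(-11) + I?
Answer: 234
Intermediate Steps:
-19*(-11) + I = -19*(-11) + 25 = 209 + 25 = 234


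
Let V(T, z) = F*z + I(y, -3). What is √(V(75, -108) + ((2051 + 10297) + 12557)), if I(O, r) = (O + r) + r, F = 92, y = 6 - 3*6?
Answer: √14951 ≈ 122.27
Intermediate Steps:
y = -12 (y = 6 - 18 = -12)
I(O, r) = O + 2*r
V(T, z) = -18 + 92*z (V(T, z) = 92*z + (-12 + 2*(-3)) = 92*z + (-12 - 6) = 92*z - 18 = -18 + 92*z)
√(V(75, -108) + ((2051 + 10297) + 12557)) = √((-18 + 92*(-108)) + ((2051 + 10297) + 12557)) = √((-18 - 9936) + (12348 + 12557)) = √(-9954 + 24905) = √14951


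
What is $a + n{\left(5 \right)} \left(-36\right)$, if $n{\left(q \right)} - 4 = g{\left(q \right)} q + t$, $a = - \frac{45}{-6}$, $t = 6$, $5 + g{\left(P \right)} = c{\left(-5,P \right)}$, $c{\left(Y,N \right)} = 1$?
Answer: $\frac{735}{2} \approx 367.5$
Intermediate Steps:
$g{\left(P \right)} = -4$ ($g{\left(P \right)} = -5 + 1 = -4$)
$a = \frac{15}{2}$ ($a = \left(-45\right) \left(- \frac{1}{6}\right) = \frac{15}{2} \approx 7.5$)
$n{\left(q \right)} = 10 - 4 q$ ($n{\left(q \right)} = 4 - \left(-6 + 4 q\right) = 10 - 4 q$)
$a + n{\left(5 \right)} \left(-36\right) = \frac{15}{2} + \left(10 - 20\right) \left(-36\right) = \frac{15}{2} - -360 = \frac{15}{2} + 360 = \frac{735}{2}$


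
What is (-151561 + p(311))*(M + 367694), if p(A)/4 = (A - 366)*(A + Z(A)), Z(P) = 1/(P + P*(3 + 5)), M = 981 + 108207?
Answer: -293629141812398/2799 ≈ -1.0491e+11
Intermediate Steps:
M = 109188
Z(P) = 1/(9*P) (Z(P) = 1/(P + P*8) = 1/(P + 8*P) = 1/(9*P))
p(A) = 4*(-366 + A)*(A + 1/(9*A)) (p(A) = 4*((A - 366)*(A + 1/(9*A))) = 4*((-366 + A)*(A + 1/(9*A))) = 4*(-366 + A)*(A + 1/(9*A)))
(-151561 + p(311))*(M + 367694) = (-151561 + (4/9 - 1464*311 + 4*311**2 - 488/3/311))*(109188 + 367694) = (-151561 + (4/9 - 455304 + 4*96721 - 488/3*1/311))*476882 = (-151561 + (4/9 - 455304 + 386884 - 488/933))*476882 = (-151561 - 191507800/2799)*476882 = -615727039/2799*476882 = -293629141812398/2799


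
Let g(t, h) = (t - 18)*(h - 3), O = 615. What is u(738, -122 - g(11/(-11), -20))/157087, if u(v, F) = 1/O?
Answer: 1/96608505 ≈ 1.0351e-8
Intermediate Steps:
g(t, h) = (-18 + t)*(-3 + h)
u(v, F) = 1/615
u(738, -122 - g(11/(-11), -20))/157087 = (1/615)/157087 = (1/615)*(1/157087) = 1/96608505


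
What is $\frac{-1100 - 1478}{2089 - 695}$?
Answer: $- \frac{1289}{697} \approx -1.8494$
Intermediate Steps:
$\frac{-1100 - 1478}{2089 - 695} = - \frac{2578}{1394} = \left(-2578\right) \frac{1}{1394} = - \frac{1289}{697}$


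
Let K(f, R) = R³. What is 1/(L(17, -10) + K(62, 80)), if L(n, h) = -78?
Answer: 1/511922 ≈ 1.9534e-6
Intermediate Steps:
1/(L(17, -10) + K(62, 80)) = 1/(-78 + 80³) = 1/(-78 + 512000) = 1/511922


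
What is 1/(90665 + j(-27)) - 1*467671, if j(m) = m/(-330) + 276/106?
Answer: -247207433102467/528592607 ≈ -4.6767e+5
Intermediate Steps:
j(m) = 138/53 - m/330 (j(m) = m*(-1/330) + 276*(1/106) = -m/330 + 138/53 = 138/53 - m/330)
1/(90665 + j(-27)) - 1*467671 = 1/(90665 + (138/53 - 1/330*(-27))) - 1*467671 = 1/(90665 + (138/53 + 9/110)) - 467671 = 1/(90665 + 15657/5830) - 467671 = 1/(528592607/5830) - 467671 = 5830/528592607 - 467671 = -247207433102467/528592607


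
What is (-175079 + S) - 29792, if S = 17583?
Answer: -187288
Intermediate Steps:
(-175079 + S) - 29792 = (-175079 + 17583) - 29792 = -157496 - 29792 = -187288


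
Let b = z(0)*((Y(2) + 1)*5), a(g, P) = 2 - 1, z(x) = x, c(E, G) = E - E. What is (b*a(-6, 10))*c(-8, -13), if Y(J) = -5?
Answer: 0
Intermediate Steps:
c(E, G) = 0
a(g, P) = 1
b = 0 (b = 0*((-5 + 1)*5) = 0*(-4*5) = 0*(-20) = 0)
(b*a(-6, 10))*c(-8, -13) = (0*1)*0 = 0*0 = 0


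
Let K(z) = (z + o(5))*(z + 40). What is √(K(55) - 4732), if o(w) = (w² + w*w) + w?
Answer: √5718 ≈ 75.617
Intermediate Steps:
o(w) = w + 2*w² (o(w) = (w² + w²) + w = 2*w² + w = w + 2*w²)
K(z) = (40 + z)*(55 + z) (K(z) = (z + 5*(1 + 2*5))*(z + 40) = (z + 5*(1 + 10))*(40 + z) = (z + 5*11)*(40 + z) = (z + 55)*(40 + z) = (55 + z)*(40 + z) = (40 + z)*(55 + z))
√(K(55) - 4732) = √((2200 + 55² + 95*55) - 4732) = √((2200 + 3025 + 5225) - 4732) = √(10450 - 4732) = √5718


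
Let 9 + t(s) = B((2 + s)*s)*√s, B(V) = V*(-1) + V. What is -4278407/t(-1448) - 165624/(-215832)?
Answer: 38475776260/80937 ≈ 4.7538e+5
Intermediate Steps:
B(V) = 0 (B(V) = -V + V = 0)
t(s) = -9 (t(s) = -9 + 0*√s = -9 + 0 = -9)
-4278407/t(-1448) - 165624/(-215832) = -4278407/(-9) - 165624/(-215832) = -4278407*(-⅑) - 165624*(-1/215832) = 4278407/9 + 6901/8993 = 38475776260/80937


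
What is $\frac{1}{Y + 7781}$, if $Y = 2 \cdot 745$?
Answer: $\frac{1}{9271} \approx 0.00010786$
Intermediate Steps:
$Y = 1490$
$\frac{1}{Y + 7781} = \frac{1}{1490 + 7781} = \frac{1}{9271}$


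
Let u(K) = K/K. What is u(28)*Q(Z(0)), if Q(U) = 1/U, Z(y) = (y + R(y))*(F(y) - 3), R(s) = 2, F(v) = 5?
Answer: ¼ ≈ 0.25000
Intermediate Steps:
u(K) = 1
Z(y) = 4 + 2*y (Z(y) = (y + 2)*(5 - 3) = (2 + y)*2 = 4 + 2*y)
u(28)*Q(Z(0)) = 1/(4 + 2*0) = 1/(4 + 0) = 1/4 = 1*(¼) = ¼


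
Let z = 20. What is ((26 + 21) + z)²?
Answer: 4489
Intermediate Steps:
((26 + 21) + z)² = ((26 + 21) + 20)² = (47 + 20)² = 67² = 4489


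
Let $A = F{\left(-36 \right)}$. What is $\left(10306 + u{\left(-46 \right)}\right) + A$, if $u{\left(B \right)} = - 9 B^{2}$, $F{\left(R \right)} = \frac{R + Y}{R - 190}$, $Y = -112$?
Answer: $- \frac{987320}{113} \approx -8737.3$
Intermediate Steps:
$F{\left(R \right)} = \frac{-112 + R}{-190 + R}$ ($F{\left(R \right)} = \frac{R - 112}{R - 190} = \frac{-112 + R}{-190 + R}$)
$A = \frac{74}{113}$ ($A = \frac{-112 - 36}{-190 - 36} = \frac{1}{-226} \left(-148\right) = \left(- \frac{1}{226}\right) \left(-148\right) = \frac{74}{113} \approx 0.65487$)
$\left(10306 + u{\left(-46 \right)}\right) + A = \left(10306 - 9 \left(-46\right)^{2}\right) + \frac{74}{113} = \left(10306 - 19044\right) + \frac{74}{113} = -8738 + \frac{74}{113} = - \frac{987320}{113}$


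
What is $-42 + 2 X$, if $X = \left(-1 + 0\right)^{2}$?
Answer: $-40$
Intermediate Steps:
$X = 1$ ($X = \left(-1\right)^{2} = 1$)
$-42 + 2 X = -42 + 2 \cdot 1 = -42 + 2 = -40$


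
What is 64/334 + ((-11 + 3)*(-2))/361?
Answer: 14224/60287 ≈ 0.23594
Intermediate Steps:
64/334 + ((-11 + 3)*(-2))/361 = 64*(1/334) - 8*(-2)*(1/361) = 32/167 + 16*(1/361) = 32/167 + 16/361 = 14224/60287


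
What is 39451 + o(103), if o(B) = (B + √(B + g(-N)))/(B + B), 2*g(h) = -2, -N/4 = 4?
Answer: 78903/2 + √102/206 ≈ 39452.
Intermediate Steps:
N = -16 (N = -4*4 = -16)
g(h) = -1 (g(h) = (½)*(-2) = -1)
o(B) = (B + √(-1 + B))/(2*B) (o(B) = (B + √(B - 1))/(B + B) = (B + √(-1 + B))/((2*B)) = (B + √(-1 + B))*(1/(2*B)) = (B + √(-1 + B))/(2*B))
39451 + o(103) = 39451 + (½)*(103 + √(-1 + 103))/103 = 39451 + (½)*(1/103)*(103 + √102) = 39451 + (½ + √102/206) = 78903/2 + √102/206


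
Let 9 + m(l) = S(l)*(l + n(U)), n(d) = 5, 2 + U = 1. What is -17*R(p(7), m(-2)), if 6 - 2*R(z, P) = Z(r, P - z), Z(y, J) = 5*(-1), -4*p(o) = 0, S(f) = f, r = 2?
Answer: -187/2 ≈ -93.500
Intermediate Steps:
U = -1 (U = -2 + 1 = -1)
p(o) = 0 (p(o) = -1/4*0 = 0)
Z(y, J) = -5
m(l) = -9 + l*(5 + l) (m(l) = -9 + l*(l + 5) = -9 + l*(5 + l))
R(z, P) = 11/2 (R(z, P) = 3 - 1/2*(-5) = 3 + 5/2 = 11/2)
-17*R(p(7), m(-2)) = -17*11/2 = -187/2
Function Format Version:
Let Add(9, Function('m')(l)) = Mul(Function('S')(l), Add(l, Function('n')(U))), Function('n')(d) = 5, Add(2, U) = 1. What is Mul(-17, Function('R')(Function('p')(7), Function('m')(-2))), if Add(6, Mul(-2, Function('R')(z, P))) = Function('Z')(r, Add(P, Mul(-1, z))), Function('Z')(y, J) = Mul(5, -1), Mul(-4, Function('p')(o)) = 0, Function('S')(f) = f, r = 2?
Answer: Rational(-187, 2) ≈ -93.500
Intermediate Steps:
U = -1 (U = Add(-2, 1) = -1)
Function('p')(o) = 0 (Function('p')(o) = Mul(Rational(-1, 4), 0) = 0)
Function('Z')(y, J) = -5
Function('m')(l) = Add(-9, Mul(l, Add(5, l))) (Function('m')(l) = Add(-9, Mul(l, Add(l, 5))) = Add(-9, Mul(l, Add(5, l))))
Function('R')(z, P) = Rational(11, 2) (Function('R')(z, P) = Add(3, Mul(Rational(-1, 2), -5)) = Add(3, Rational(5, 2)) = Rational(11, 2))
Mul(-17, Function('R')(Function('p')(7), Function('m')(-2))) = Mul(-17, Rational(11, 2)) = Rational(-187, 2)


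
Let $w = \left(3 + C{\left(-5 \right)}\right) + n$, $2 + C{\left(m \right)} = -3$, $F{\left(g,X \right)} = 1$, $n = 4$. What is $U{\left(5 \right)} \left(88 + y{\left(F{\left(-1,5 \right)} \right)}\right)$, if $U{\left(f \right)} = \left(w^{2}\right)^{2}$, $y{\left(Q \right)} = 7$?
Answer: $1520$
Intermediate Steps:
$C{\left(m \right)} = -5$ ($C{\left(m \right)} = -2 - 3 = -5$)
$w = 2$ ($w = \left(3 - 5\right) + 4 = -2 + 4 = 2$)
$U{\left(f \right)} = 16$ ($U{\left(f \right)} = \left(2^{2}\right)^{2} = 4^{2} = 16$)
$U{\left(5 \right)} \left(88 + y{\left(F{\left(-1,5 \right)} \right)}\right) = 16 \left(88 + 7\right) = 16 \cdot 95 = 1520$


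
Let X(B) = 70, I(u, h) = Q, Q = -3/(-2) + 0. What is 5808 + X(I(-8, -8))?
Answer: 5878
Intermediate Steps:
Q = 3/2 (Q = -3*(-1/2) + 0 = 3/2 + 0 = 3/2 ≈ 1.5000)
I(u, h) = 3/2
5808 + X(I(-8, -8)) = 5808 + 70 = 5878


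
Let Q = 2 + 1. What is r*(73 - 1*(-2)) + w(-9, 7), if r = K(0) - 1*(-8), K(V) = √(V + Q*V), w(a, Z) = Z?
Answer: 607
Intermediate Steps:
Q = 3
K(V) = 2*√V (K(V) = √(V + 3*V) = √(4*V) = 2*√V)
r = 8 (r = 2*√0 - 1*(-8) = 2*0 + 8 = 0 + 8 = 8)
r*(73 - 1*(-2)) + w(-9, 7) = 8*(73 - 1*(-2)) + 7 = 8*(73 + 2) + 7 = 8*75 + 7 = 600 + 7 = 607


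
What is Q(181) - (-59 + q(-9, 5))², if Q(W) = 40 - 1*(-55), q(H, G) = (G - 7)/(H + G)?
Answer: -13309/4 ≈ -3327.3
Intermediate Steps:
q(H, G) = (-7 + G)/(G + H)
Q(W) = 95 (Q(W) = 40 + 55 = 95)
Q(181) - (-59 + q(-9, 5))² = 95 - (-59 + (-7 + 5)/(5 - 9))² = 95 - (-59 - 2/(-4))² = 95 - (-59 - ¼*(-2))² = 95 - (-59 + ½)² = 95 - (-117/2)² = 95 - 1*13689/4 = 95 - 13689/4 = -13309/4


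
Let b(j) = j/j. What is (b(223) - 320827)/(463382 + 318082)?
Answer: -53471/130244 ≈ -0.41054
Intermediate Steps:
b(j) = 1
(b(223) - 320827)/(463382 + 318082) = (1 - 320827)/(463382 + 318082) = -320826/781464 = -320826*1/781464 = -53471/130244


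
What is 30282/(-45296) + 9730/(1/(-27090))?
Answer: -5969688948741/22648 ≈ -2.6359e+8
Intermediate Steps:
30282/(-45296) + 9730/(1/(-27090)) = 30282*(-1/45296) + 9730/(-1/27090) = -15141/22648 + 9730*(-27090) = -15141/22648 - 263585700 = -5969688948741/22648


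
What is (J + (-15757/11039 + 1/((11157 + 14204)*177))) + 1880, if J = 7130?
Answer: 63771600521120/7078990569 ≈ 9008.6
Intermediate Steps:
(J + (-15757/11039 + 1/((11157 + 14204)*177))) + 1880 = (7130 + (-15757/11039 + 1/((11157 + 14204)*177))) + 1880 = (7130 + (-15757*1/11039 + (1/177)/25361)) + 1880 = (7130 + (-2251/1577 + (1/25361)*(1/177))) + 1880 = (7130 + (-2251/1577 + 1/4488897)) + 1880 = (7130 - 10104505570/7078990569) + 1880 = 50463098251400/7078990569 + 1880 = 63771600521120/7078990569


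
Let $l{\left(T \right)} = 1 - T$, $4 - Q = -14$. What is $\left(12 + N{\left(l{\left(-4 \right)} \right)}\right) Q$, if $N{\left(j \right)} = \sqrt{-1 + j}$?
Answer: $252$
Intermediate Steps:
$Q = 18$ ($Q = 4 - -14 = 4 + 14 = 18$)
$\left(12 + N{\left(l{\left(-4 \right)} \right)}\right) Q = \left(12 + \sqrt{-1 + \left(1 - -4\right)}\right) 18 = \left(12 + \sqrt{-1 + \left(1 + 4\right)}\right) 18 = \left(12 + \sqrt{-1 + 5}\right) 18 = \left(12 + \sqrt{4}\right) 18 = \left(12 + 2\right) 18 = 14 \cdot 18 = 252$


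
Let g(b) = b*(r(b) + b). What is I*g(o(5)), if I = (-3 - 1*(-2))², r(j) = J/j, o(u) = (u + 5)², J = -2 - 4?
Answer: 9994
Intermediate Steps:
J = -6
o(u) = (5 + u)²
r(j) = -6/j
I = 1 (I = (-3 + 2)² = (-1)² = 1)
g(b) = b*(b - 6/b) (g(b) = b*(-6/b + b) = b*(b - 6/b))
I*g(o(5)) = 1*(-6 + ((5 + 5)²)²) = 1*(-6 + (10²)²) = 1*(-6 + 100²) = 1*(-6 + 10000) = 1*9994 = 9994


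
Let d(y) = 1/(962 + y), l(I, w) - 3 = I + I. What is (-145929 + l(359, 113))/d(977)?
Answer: -281558312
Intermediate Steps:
l(I, w) = 3 + 2*I (l(I, w) = 3 + (I + I) = 3 + 2*I)
(-145929 + l(359, 113))/d(977) = (-145929 + (3 + 2*359))/(1/(962 + 977)) = (-145929 + (3 + 718))/(1/1939) = (-145929 + 721)/(1/1939) = -145208*1939 = -281558312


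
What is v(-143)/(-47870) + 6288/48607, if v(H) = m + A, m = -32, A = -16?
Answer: 151669848/1163408545 ≈ 0.13037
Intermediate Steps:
v(H) = -48 (v(H) = -32 - 16 = -48)
v(-143)/(-47870) + 6288/48607 = -48/(-47870) + 6288/48607 = -48*(-1/47870) + 6288*(1/48607) = 24/23935 + 6288/48607 = 151669848/1163408545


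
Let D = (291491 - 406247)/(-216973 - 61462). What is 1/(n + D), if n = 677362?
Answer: 278435/188601403226 ≈ 1.4763e-6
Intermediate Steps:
D = 114756/278435 (D = -114756/(-278435) = -114756*(-1/278435) = 114756/278435 ≈ 0.41215)
1/(n + D) = 1/(677362 + 114756/278435) = 1/(188601403226/278435) = 278435/188601403226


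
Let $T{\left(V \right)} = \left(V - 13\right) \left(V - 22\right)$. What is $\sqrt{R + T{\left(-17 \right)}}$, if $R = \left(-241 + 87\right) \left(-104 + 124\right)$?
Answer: $i \sqrt{1910} \approx 43.704 i$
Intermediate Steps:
$R = -3080$ ($R = \left(-154\right) 20 = -3080$)
$T{\left(V \right)} = \left(-22 + V\right) \left(-13 + V\right)$ ($T{\left(V \right)} = \left(-13 + V\right) \left(-22 + V\right) = \left(-22 + V\right) \left(-13 + V\right)$)
$\sqrt{R + T{\left(-17 \right)}} = \sqrt{-3080 + \left(286 + \left(-17\right)^{2} - -595\right)} = \sqrt{-3080 + \left(286 + 289 + 595\right)} = \sqrt{-3080 + 1170} = \sqrt{-1910} = i \sqrt{1910}$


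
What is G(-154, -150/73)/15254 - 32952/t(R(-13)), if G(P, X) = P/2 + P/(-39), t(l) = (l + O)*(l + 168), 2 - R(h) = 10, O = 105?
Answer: -1227972437/577058820 ≈ -2.1280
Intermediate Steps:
R(h) = -8 (R(h) = 2 - 1*10 = 2 - 10 = -8)
t(l) = (105 + l)*(168 + l) (t(l) = (l + 105)*(l + 168) = (105 + l)*(168 + l))
G(P, X) = 37*P/78 (G(P, X) = P*(½) + P*(-1/39) = P/2 - P/39 = 37*P/78)
G(-154, -150/73)/15254 - 32952/t(R(-13)) = ((37/78)*(-154))/15254 - 32952/(17640 + (-8)² + 273*(-8)) = -2849/39*1/15254 - 32952/(17640 + 64 - 2184) = -2849/594906 - 32952/15520 = -2849/594906 - 32952*1/15520 = -2849/594906 - 4119/1940 = -1227972437/577058820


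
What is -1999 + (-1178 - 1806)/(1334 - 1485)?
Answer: -298865/151 ≈ -1979.2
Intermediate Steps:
-1999 + (-1178 - 1806)/(1334 - 1485) = -1999 - 2984/(-151) = -1999 - 2984*(-1/151) = -1999 + 2984/151 = -298865/151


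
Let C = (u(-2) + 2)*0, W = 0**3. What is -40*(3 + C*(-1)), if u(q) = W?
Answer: -120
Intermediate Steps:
W = 0
u(q) = 0
C = 0 (C = (0 + 2)*0 = 2*0 = 0)
-40*(3 + C*(-1)) = -40*(3 + 0*(-1)) = -40*(3 + 0) = -40*3 = -120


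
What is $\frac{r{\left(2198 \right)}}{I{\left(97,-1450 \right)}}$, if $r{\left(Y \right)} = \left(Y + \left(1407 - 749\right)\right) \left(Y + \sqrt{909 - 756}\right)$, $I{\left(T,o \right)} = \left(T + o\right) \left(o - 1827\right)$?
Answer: $\frac{2092496}{1477927} + \frac{2856 \sqrt{17}}{1477927} \approx 1.4238$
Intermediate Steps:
$I{\left(T,o \right)} = \left(-1827 + o\right) \left(T + o\right)$ ($I{\left(T,o \right)} = \left(T + o\right) \left(-1827 + o\right) = \left(-1827 + o\right) \left(T + o\right)$)
$r{\left(Y \right)} = \left(658 + Y\right) \left(Y + 3 \sqrt{17}\right)$ ($r{\left(Y \right)} = \left(Y + 658\right) \left(Y + \sqrt{153}\right) = \left(658 + Y\right) \left(Y + 3 \sqrt{17}\right)$)
$\frac{r{\left(2198 \right)}}{I{\left(97,-1450 \right)}} = \frac{2198^{2} + 658 \cdot 2198 + 1974 \sqrt{17} + 3 \cdot 2198 \sqrt{17}}{\left(-1450\right)^{2} - 177219 - -2649150 + 97 \left(-1450\right)} = \frac{4831204 + 1446284 + 1974 \sqrt{17} + 6594 \sqrt{17}}{2102500 - 177219 + 2649150 - 140650} = \frac{6277488 + 8568 \sqrt{17}}{4433781} = \left(6277488 + 8568 \sqrt{17}\right) \frac{1}{4433781} = \frac{2092496}{1477927} + \frac{2856 \sqrt{17}}{1477927}$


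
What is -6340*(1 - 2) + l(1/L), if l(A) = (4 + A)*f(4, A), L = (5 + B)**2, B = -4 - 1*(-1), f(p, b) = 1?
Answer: 25377/4 ≈ 6344.3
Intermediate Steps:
B = -3 (B = -4 + 1 = -3)
L = 4 (L = (5 - 3)**2 = 2**2 = 4)
l(A) = 4 + A (l(A) = (4 + A)*1 = 4 + A)
-6340*(1 - 2) + l(1/L) = -6340*(1 - 2) + (4 + 1/4) = -6340*(-1) + (4 + 1/4) = -1268*(-5) + 17/4 = 6340 + 17/4 = 25377/4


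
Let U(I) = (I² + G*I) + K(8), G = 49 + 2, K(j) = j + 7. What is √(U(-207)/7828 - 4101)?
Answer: 3*I*√6973513133/3914 ≈ 64.007*I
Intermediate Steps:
K(j) = 7 + j
G = 51
U(I) = 15 + I² + 51*I (U(I) = (I² + 51*I) + (7 + 8) = (I² + 51*I) + 15 = 15 + I² + 51*I)
√(U(-207)/7828 - 4101) = √((15 + (-207)² + 51*(-207))/7828 - 4101) = √((15 + 42849 - 10557)*(1/7828) - 4101) = √(32307*(1/7828) - 4101) = √(32307/7828 - 4101) = √(-32070321/7828) = 3*I*√6973513133/3914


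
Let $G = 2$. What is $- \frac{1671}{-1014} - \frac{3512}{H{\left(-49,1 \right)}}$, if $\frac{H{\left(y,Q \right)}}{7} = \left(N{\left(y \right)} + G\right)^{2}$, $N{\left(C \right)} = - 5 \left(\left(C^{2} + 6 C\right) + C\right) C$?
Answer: $\frac{30976304961050}{18797111471047} \approx 1.6479$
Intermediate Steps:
$N{\left(C \right)} = C \left(- 35 C - 5 C^{2}\right)$ ($N{\left(C \right)} = - 5 \left(C^{2} + 7 C\right) C = \left(- 35 C - 5 C^{2}\right) C = C \left(- 35 C - 5 C^{2}\right)$)
$H{\left(y,Q \right)} = 7 \left(2 + 5 y^{2} \left(-7 - y\right)\right)^{2}$ ($H{\left(y,Q \right)} = 7 \left(5 y^{2} \left(-7 - y\right) + 2\right)^{2} = 7 \left(2 + 5 y^{2} \left(-7 - y\right)\right)^{2}$)
$- \frac{1671}{-1014} - \frac{3512}{H{\left(-49,1 \right)}} = - \frac{1671}{-1014} - \frac{3512}{7 \left(-2 + 5 \left(-49\right)^{2} \left(7 - 49\right)\right)^{2}} = \left(-1671\right) \left(- \frac{1}{1014}\right) - \frac{3512}{7 \left(-2 + 5 \cdot 2401 \left(-42\right)\right)^{2}} = \frac{557}{338} - \frac{3512}{7 \left(-2 - 504210\right)^{2}} = \frac{557}{338} - \frac{3512}{7 \left(-504212\right)^{2}} = \frac{557}{338} - \frac{3512}{7 \cdot 254229740944} = \frac{557}{338} - \frac{3512}{1779608186608} = \frac{557}{338} - \frac{439}{222451023326} = \frac{30976304961050}{18797111471047}$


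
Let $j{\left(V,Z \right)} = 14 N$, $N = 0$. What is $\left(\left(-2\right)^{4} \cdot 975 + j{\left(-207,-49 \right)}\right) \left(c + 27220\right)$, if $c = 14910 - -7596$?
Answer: $775725600$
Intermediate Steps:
$c = 22506$ ($c = 14910 + 7596 = 22506$)
$j{\left(V,Z \right)} = 0$ ($j{\left(V,Z \right)} = 14 \cdot 0 = 0$)
$\left(\left(-2\right)^{4} \cdot 975 + j{\left(-207,-49 \right)}\right) \left(c + 27220\right) = \left(\left(-2\right)^{4} \cdot 975 + 0\right) \left(22506 + 27220\right) = \left(16 \cdot 975 + 0\right) 49726 = \left(15600 + 0\right) 49726 = 15600 \cdot 49726 = 775725600$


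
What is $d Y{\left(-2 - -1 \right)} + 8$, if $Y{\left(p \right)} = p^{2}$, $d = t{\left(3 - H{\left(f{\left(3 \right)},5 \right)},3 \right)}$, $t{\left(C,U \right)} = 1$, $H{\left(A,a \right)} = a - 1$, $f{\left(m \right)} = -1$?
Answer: $9$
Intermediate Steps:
$H{\left(A,a \right)} = -1 + a$ ($H{\left(A,a \right)} = a - 1 = -1 + a$)
$d = 1$
$d Y{\left(-2 - -1 \right)} + 8 = 1 \left(-2 - -1\right)^{2} + 8 = 1 \left(-2 + 1\right)^{2} + 8 = 1 \left(-1\right)^{2} + 8 = 1 \cdot 1 + 8 = 1 + 8 = 9$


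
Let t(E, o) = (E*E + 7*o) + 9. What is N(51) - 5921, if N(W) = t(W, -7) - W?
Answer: -3411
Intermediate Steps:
t(E, o) = 9 + E**2 + 7*o (t(E, o) = (E**2 + 7*o) + 9 = 9 + E**2 + 7*o)
N(W) = -40 + W**2 - W (N(W) = (9 + W**2 + 7*(-7)) - W = (9 + W**2 - 49) - W = (-40 + W**2) - W = -40 + W**2 - W)
N(51) - 5921 = (-40 + 51**2 - 1*51) - 5921 = (-40 + 2601 - 51) - 5921 = 2510 - 5921 = -3411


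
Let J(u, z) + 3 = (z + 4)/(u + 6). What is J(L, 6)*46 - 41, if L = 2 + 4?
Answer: -422/3 ≈ -140.67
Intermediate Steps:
L = 6
J(u, z) = -3 + (4 + z)/(6 + u) (J(u, z) = -3 + (z + 4)/(u + 6) = -3 + (4 + z)/(6 + u))
J(L, 6)*46 - 41 = ((-14 + 6 - 3*6)/(6 + 6))*46 - 41 = ((-14 + 6 - 18)/12)*46 - 41 = ((1/12)*(-26))*46 - 41 = -13/6*46 - 41 = -299/3 - 41 = -422/3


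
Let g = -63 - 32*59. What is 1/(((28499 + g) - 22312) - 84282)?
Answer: -1/80046 ≈ -1.2493e-5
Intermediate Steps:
g = -1951 (g = -63 - 1888 = -1951)
1/(((28499 + g) - 22312) - 84282) = 1/(((28499 - 1951) - 22312) - 84282) = 1/((26548 - 22312) - 84282) = 1/(4236 - 84282) = 1/(-80046) = -1/80046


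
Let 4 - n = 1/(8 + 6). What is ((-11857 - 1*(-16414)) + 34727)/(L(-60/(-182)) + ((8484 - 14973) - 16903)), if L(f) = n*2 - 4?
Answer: -274988/163717 ≈ -1.6797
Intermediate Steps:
n = 55/14 (n = 4 - 1/(8 + 6) = 4 - 1/14 = 55/14 ≈ 3.9286)
L(f) = 27/7 (L(f) = (55/14)*2 - 4 = 55/7 - 4 = 27/7)
((-11857 - 1*(-16414)) + 34727)/(L(-60/(-182)) + ((8484 - 14973) - 16903)) = ((-11857 - 1*(-16414)) + 34727)/(27/7 + ((8484 - 14973) - 16903)) = ((-11857 + 16414) + 34727)/(27/7 + (-6489 - 16903)) = (4557 + 34727)/(27/7 - 23392) = 39284/(-163717/7) = 39284*(-7/163717) = -274988/163717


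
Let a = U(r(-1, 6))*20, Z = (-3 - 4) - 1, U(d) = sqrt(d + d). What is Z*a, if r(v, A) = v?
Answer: -160*I*sqrt(2) ≈ -226.27*I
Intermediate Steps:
U(d) = sqrt(2)*sqrt(d) (U(d) = sqrt(2*d) = sqrt(2)*sqrt(d))
Z = -8 (Z = -7 - 1 = -8)
a = 20*I*sqrt(2) (a = (sqrt(2)*sqrt(-1))*20 = (sqrt(2)*I)*20 = (I*sqrt(2))*20 = 20*I*sqrt(2) ≈ 28.284*I)
Z*a = -160*I*sqrt(2)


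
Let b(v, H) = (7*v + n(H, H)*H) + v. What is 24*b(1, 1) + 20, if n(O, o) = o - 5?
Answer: 116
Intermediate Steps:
n(O, o) = -5 + o
b(v, H) = 8*v + H*(-5 + H) (b(v, H) = (7*v + (-5 + H)*H) + v = (7*v + H*(-5 + H)) + v = 8*v + H*(-5 + H))
24*b(1, 1) + 20 = 24*(8*1 + 1*(-5 + 1)) + 20 = 24*(8 + 1*(-4)) + 20 = 24*(8 - 4) + 20 = 24*4 + 20 = 96 + 20 = 116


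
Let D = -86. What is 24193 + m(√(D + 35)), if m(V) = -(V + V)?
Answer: 24193 - 2*I*√51 ≈ 24193.0 - 14.283*I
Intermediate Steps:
m(V) = -2*V
24193 + m(√(D + 35)) = 24193 - 2*√(-86 + 35) = 24193 - 2*I*√51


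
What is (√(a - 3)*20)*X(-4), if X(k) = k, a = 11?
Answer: -160*√2 ≈ -226.27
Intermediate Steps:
(√(a - 3)*20)*X(-4) = (√(11 - 3)*20)*(-4) = (√8*20)*(-4) = ((2*√2)*20)*(-4) = (40*√2)*(-4) = -160*√2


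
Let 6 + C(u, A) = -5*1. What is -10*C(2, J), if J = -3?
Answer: 110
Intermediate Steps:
C(u, A) = -11 (C(u, A) = -6 - 5*1 = -6 - 5 = -11)
-10*C(2, J) = -10*(-11) = 110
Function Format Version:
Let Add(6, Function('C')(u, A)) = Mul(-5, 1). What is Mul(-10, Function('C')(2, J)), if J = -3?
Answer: 110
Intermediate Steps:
Function('C')(u, A) = -11 (Function('C')(u, A) = Add(-6, Mul(-5, 1)) = Add(-6, -5) = -11)
Mul(-10, Function('C')(2, J)) = Mul(-10, -11) = 110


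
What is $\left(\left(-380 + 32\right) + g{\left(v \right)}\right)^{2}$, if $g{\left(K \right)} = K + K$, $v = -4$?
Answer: $126736$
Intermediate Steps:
$g{\left(K \right)} = 2 K$
$\left(\left(-380 + 32\right) + g{\left(v \right)}\right)^{2} = \left(\left(-380 + 32\right) + 2 \left(-4\right)\right)^{2} = \left(-348 - 8\right)^{2} = \left(-356\right)^{2} = 126736$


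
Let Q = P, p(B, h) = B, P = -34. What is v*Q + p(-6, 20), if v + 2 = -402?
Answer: 13730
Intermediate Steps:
v = -404 (v = -2 - 402 = -404)
Q = -34
v*Q + p(-6, 20) = -404*(-34) - 6 = 13736 - 6 = 13730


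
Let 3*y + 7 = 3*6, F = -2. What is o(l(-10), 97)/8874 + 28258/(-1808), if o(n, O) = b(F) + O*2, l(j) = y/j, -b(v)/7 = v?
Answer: -62596357/4011048 ≈ -15.606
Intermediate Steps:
b(v) = -7*v
y = 11/3 (y = -7/3 + (3*6)/3 = -7/3 + (⅓)*18 = -7/3 + 6 = 11/3 ≈ 3.6667)
l(j) = 11/(3*j)
o(n, O) = 14 + 2*O (o(n, O) = -7*(-2) + O*2 = 14 + 2*O)
o(l(-10), 97)/8874 + 28258/(-1808) = (14 + 2*97)/8874 + 28258/(-1808) = (14 + 194)*(1/8874) + 28258*(-1/1808) = 208*(1/8874) - 14129/904 = 104/4437 - 14129/904 = -62596357/4011048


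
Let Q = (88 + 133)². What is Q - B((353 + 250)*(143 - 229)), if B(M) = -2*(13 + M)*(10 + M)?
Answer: 5376167961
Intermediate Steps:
B(M) = -2*(10 + M)*(13 + M)
Q = 48841 (Q = 221² = 48841)
Q - B((353 + 250)*(143 - 229)) = 48841 - (-260 - 46*(353 + 250)*(143 - 229) - 2*(143 - 229)²*(353 + 250)²) = 48841 - (-260 - 27738*(-86) - 2*(603*(-86))²) = 48841 - (-260 - 46*(-51858) - 2*(-51858)²) = 48841 - (-260 + 2385468 - 2*2689252164) = 48841 - (-260 + 2385468 - 5378504328) = 48841 - 1*(-5376119120) = 48841 + 5376119120 = 5376167961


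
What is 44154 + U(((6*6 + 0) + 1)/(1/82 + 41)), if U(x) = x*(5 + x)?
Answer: 499431762292/11309769 ≈ 44159.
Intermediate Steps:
44154 + U(((6*6 + 0) + 1)/(1/82 + 41)) = 44154 + (((6*6 + 0) + 1)/(1/82 + 41))*(5 + ((6*6 + 0) + 1)/(1/82 + 41)) = 44154 + (((36 + 0) + 1)/(1/82 + 41))*(5 + ((36 + 0) + 1)/(1/82 + 41)) = 44154 + ((36 + 1)/(3363/82))*(5 + (36 + 1)/(3363/82)) = 44154 + (37*(82/3363))*(5 + 37*(82/3363)) = 44154 + 3034*(5 + 3034/3363)/3363 = 44154 + (3034/3363)*(19849/3363) = 44154 + 60221866/11309769 = 499431762292/11309769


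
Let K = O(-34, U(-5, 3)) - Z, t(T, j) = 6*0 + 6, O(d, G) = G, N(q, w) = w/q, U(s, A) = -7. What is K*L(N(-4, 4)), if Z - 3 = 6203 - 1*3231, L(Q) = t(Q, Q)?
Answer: -17892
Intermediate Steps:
t(T, j) = 6 (t(T, j) = 0 + 6 = 6)
L(Q) = 6
Z = 2975 (Z = 3 + (6203 - 1*3231) = 3 + (6203 - 3231) = 3 + 2972 = 2975)
K = -2982 (K = -7 - 1*2975 = -7 - 2975 = -2982)
K*L(N(-4, 4)) = -2982*6 = -17892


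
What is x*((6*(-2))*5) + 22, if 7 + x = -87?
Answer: 5662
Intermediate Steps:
x = -94 (x = -7 - 87 = -94)
x*((6*(-2))*5) + 22 = -94*6*(-2)*5 + 22 = -(-1128)*5 + 22 = -94*(-60) + 22 = 5640 + 22 = 5662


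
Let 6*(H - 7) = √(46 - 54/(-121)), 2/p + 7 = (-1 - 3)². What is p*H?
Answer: 14/9 + 2*√1405/297 ≈ 1.8080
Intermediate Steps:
p = 2/9 (p = 2/(-7 + (-1 - 3)²) = 2/(-7 + (-4)²) = 2/(-7 + 16) = 2/9 ≈ 0.22222)
H = 7 + √1405/33 (H = 7 + √(46 - 54/(-121))/6 = 7 + √(46 - 54*(-1/121))/6 = 7 + √(46 + 54/121)/6 = 7 + √(5620/121)/6 = 7 + (2*√1405/11)/6 = 7 + √1405/33 ≈ 8.1359)
p*H = 2*(7 + √1405/33)/9 = 14/9 + 2*√1405/297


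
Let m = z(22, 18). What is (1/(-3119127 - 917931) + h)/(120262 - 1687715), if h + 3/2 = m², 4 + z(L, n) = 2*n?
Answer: -2063945902/3163949336637 ≈ -0.00065233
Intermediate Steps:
z(L, n) = -4 + 2*n
m = 32 (m = -4 + 2*18 = -4 + 36 = 32)
h = 2045/2 (h = -3/2 + 32² = -3/2 + 1024 = 2045/2 ≈ 1022.5)
(1/(-3119127 - 917931) + h)/(120262 - 1687715) = (1/(-3119127 - 917931) + 2045/2)/(120262 - 1687715) = (1/(-4037058) + 2045/2)/(-1567453) = (-1/4037058 + 2045/2)*(-1/1567453) = (2063945902/2018529)*(-1/1567453) = -2063945902/3163949336637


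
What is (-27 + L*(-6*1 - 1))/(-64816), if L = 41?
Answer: 157/32408 ≈ 0.0048445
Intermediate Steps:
(-27 + L*(-6*1 - 1))/(-64816) = (-27 + 41*(-6*1 - 1))/(-64816) = (-27 + 41*(-6 - 1))*(-1/64816) = (-27 + 41*(-7))*(-1/64816) = (-27 - 287)*(-1/64816) = -314*(-1/64816) = 157/32408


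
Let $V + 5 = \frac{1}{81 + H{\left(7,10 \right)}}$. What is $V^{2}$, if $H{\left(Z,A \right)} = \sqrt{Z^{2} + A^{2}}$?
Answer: $\frac{511328295}{20556872} + \frac{31979 \sqrt{149}}{20556872} \approx 24.893$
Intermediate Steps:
$H{\left(Z,A \right)} = \sqrt{A^{2} + Z^{2}}$
$V = -5 + \frac{1}{81 + \sqrt{149}}$ ($V = -5 + \frac{1}{81 + \sqrt{10^{2} + 7^{2}}} = -5 + \frac{1}{81 + \sqrt{100 + 49}} = -5 + \frac{1}{81 + \sqrt{149}} \approx -4.9893$)
$V^{2} = \left(- \frac{31979}{6412} - \frac{\sqrt{149}}{6412}\right)^{2}$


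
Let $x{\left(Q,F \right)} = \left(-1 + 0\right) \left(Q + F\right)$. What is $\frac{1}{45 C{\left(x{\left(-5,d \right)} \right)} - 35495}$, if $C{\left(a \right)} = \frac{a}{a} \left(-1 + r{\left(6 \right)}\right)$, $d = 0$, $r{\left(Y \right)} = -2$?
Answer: $- \frac{1}{35630} \approx -2.8066 \cdot 10^{-5}$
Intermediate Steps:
$x{\left(Q,F \right)} = - F - Q$ ($x{\left(Q,F \right)} = - (F + Q) = - F - Q$)
$C{\left(a \right)} = -3$ ($C{\left(a \right)} = \frac{a}{a} \left(-1 - 2\right) = 1 \left(-3\right) = -3$)
$\frac{1}{45 C{\left(x{\left(-5,d \right)} \right)} - 35495} = \frac{1}{45 \left(-3\right) - 35495} = \frac{1}{-135 - 35495} = \frac{1}{-35630} = - \frac{1}{35630}$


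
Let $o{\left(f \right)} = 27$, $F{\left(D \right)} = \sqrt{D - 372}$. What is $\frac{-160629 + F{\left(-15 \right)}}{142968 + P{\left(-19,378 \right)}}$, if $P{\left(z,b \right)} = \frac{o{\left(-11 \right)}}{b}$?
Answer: $- \frac{2248806}{2001553} + \frac{42 i \sqrt{43}}{2001553} \approx -1.1235 + 0.0001376 i$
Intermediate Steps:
$F{\left(D \right)} = \sqrt{-372 + D}$
$P{\left(z,b \right)} = \frac{27}{b}$
$\frac{-160629 + F{\left(-15 \right)}}{142968 + P{\left(-19,378 \right)}} = \frac{-160629 + \sqrt{-372 - 15}}{142968 + \frac{27}{378}} = \frac{-160629 + \sqrt{-387}}{142968 + 27 \cdot \frac{1}{378}} = \frac{-160629 + 3 i \sqrt{43}}{142968 + \frac{1}{14}} = \frac{-160629 + 3 i \sqrt{43}}{\frac{2001553}{14}} = \left(-160629 + 3 i \sqrt{43}\right) \frac{14}{2001553} = - \frac{2248806}{2001553} + \frac{42 i \sqrt{43}}{2001553}$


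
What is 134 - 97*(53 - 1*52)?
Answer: 37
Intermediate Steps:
134 - 97*(53 - 1*52) = 134 - 97*(53 - 52) = 134 - 97*1 = 134 - 97 = 37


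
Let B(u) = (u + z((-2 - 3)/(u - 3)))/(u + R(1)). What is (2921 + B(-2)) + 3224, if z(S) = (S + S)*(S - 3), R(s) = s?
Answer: 6151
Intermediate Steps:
z(S) = 2*S*(-3 + S) (z(S) = (2*S)*(-3 + S) = 2*S*(-3 + S))
B(u) = (u - 10*(-3 - 5/(-3 + u))/(-3 + u))/(1 + u) (B(u) = (u + 2*((-2 - 3)/(u - 3))*(-3 + (-2 - 3)/(u - 3)))/(u + 1) = (u + 2*(-5/(-3 + u))*(-3 - 5/(-3 + u)))/(1 + u) = (u - 10*(-3 - 5/(-3 + u))/(-3 + u))/(1 + u))
(2921 + B(-2)) + 3224 = (2921 + (-40 + 30*(-2) - 2*(-3 - 2)**2)/((1 - 2)*(-3 - 2)**2)) + 3224 = (2921 + (-40 - 60 - 2*(-5)**2)/(-1*(-5)**2)) + 3224 = (2921 - 1*1/25*(-40 - 60 - 2*25)) + 3224 = (2921 - 1*1/25*(-40 - 60 - 50)) + 3224 = (2921 - 1*1/25*(-150)) + 3224 = (2921 + 6) + 3224 = 2927 + 3224 = 6151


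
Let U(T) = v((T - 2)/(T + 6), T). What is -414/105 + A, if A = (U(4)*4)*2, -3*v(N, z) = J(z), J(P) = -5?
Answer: 986/105 ≈ 9.3905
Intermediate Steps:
v(N, z) = 5/3 (v(N, z) = -⅓*(-5) = 5/3)
U(T) = 5/3
A = 40/3 (A = ((5/3)*4)*2 = (20/3)*2 = 40/3 ≈ 13.333)
-414/105 + A = -414/105 + 40/3 = -414*1/105 + 40/3 = -138/35 + 40/3 = 986/105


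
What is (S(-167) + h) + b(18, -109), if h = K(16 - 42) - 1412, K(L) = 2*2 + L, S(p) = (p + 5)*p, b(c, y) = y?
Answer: 25511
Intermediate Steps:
S(p) = p*(5 + p) (S(p) = (5 + p)*p = p*(5 + p))
K(L) = 4 + L
h = -1434 (h = (4 + (16 - 42)) - 1412 = (4 - 26) - 1412 = -22 - 1412 = -1434)
(S(-167) + h) + b(18, -109) = (-167*(5 - 167) - 1434) - 109 = (-167*(-162) - 1434) - 109 = (27054 - 1434) - 109 = 25620 - 109 = 25511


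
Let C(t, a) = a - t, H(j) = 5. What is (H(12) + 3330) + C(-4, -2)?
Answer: 3337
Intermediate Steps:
(H(12) + 3330) + C(-4, -2) = (5 + 3330) + (-2 - 1*(-4)) = 3335 + (-2 + 4) = 3335 + 2 = 3337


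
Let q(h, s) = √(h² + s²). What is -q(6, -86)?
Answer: -2*√1858 ≈ -86.209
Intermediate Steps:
-q(6, -86) = -√(6² + (-86)²) = -√(36 + 7396) = -√7432 = -2*√1858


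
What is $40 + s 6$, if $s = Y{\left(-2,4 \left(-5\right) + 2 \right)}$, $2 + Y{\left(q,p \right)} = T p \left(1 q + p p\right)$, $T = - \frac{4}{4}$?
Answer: $34804$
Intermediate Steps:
$T = -1$ ($T = \left(-4\right) \frac{1}{4} = -1$)
$Y{\left(q,p \right)} = -2 - p \left(q + p^{2}\right)$ ($Y{\left(q,p \right)} = -2 + - p \left(1 q + p p\right) = -2 + - p \left(q + p^{2}\right) = -2 - p \left(q + p^{2}\right)$)
$s = 5794$ ($s = -2 - \left(4 \left(-5\right) + 2\right)^{3} - \left(4 \left(-5\right) + 2\right) \left(-2\right) = -2 - \left(-20 + 2\right)^{3} - \left(-20 + 2\right) \left(-2\right) = -2 - \left(-18\right)^{3} - \left(-18\right) \left(-2\right) = -2 - -5832 - 36 = -2 + 5832 - 36 = 5794$)
$40 + s 6 = 40 + 5794 \cdot 6 = 40 + 34764 = 34804$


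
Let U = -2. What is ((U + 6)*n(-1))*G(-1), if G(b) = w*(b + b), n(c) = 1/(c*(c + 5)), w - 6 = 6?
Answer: 24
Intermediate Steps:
w = 12 (w = 6 + 6 = 12)
n(c) = 1/(c*(5 + c))
G(b) = 24*b (G(b) = 12*(b + b) = 12*(2*b) = 24*b)
((U + 6)*n(-1))*G(-1) = ((-2 + 6)*(1/((-1)*(5 - 1))))*(24*(-1)) = (4*(-1/4))*(-24) = (4*(-1*¼))*(-24) = (4*(-¼))*(-24) = -1*(-24) = 24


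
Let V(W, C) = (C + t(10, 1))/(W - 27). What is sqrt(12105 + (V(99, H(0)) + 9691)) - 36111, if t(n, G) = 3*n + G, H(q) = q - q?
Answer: -36111 + sqrt(3138686)/12 ≈ -35963.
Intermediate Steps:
H(q) = 0
t(n, G) = G + 3*n
V(W, C) = (31 + C)/(-27 + W) (V(W, C) = (C + (1 + 3*10))/(W - 27) = (C + (1 + 30))/(-27 + W) = (C + 31)/(-27 + W) = (31 + C)/(-27 + W))
sqrt(12105 + (V(99, H(0)) + 9691)) - 36111 = sqrt(12105 + ((31 + 0)/(-27 + 99) + 9691)) - 36111 = sqrt(12105 + (31/72 + 9691)) - 36111 = sqrt(12105 + 697783/72) - 36111 = sqrt(1569343/72) - 36111 = sqrt(3138686)/12 - 36111 = -36111 + sqrt(3138686)/12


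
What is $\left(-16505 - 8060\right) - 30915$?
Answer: $-55480$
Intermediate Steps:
$\left(-16505 - 8060\right) - 30915 = -24565 - 30915 = -55480$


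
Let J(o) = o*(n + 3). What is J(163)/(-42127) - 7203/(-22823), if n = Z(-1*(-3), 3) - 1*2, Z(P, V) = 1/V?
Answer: 895441747/2884393563 ≈ 0.31044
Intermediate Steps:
n = -5/3 (n = 1/3 - 1*2 = ⅓ - 2 = -5/3 ≈ -1.6667)
J(o) = 4*o/3 (J(o) = o*(-5/3 + 3) = o*(4/3) = 4*o/3)
J(163)/(-42127) - 7203/(-22823) = ((4/3)*163)/(-42127) - 7203/(-22823) = (652/3)*(-1/42127) - 7203*(-1/22823) = -652/126381 + 7203/22823 = 895441747/2884393563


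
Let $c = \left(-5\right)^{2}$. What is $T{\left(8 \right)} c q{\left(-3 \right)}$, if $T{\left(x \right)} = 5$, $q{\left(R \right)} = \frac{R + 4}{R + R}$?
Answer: $- \frac{125}{6} \approx -20.833$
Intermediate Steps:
$q{\left(R \right)} = \frac{4 + R}{2 R}$
$c = 25$
$T{\left(8 \right)} c q{\left(-3 \right)} = 5 \cdot 25 \frac{4 - 3}{2 \left(-3\right)} = 5 \cdot 25 \cdot \frac{1}{2} \left(- \frac{1}{3}\right) 1 = 5 \cdot 25 \left(- \frac{1}{6}\right) = 5 \left(- \frac{25}{6}\right) = - \frac{125}{6}$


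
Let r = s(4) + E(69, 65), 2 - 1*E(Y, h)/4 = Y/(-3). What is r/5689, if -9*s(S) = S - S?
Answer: 100/5689 ≈ 0.017578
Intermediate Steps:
s(S) = 0 (s(S) = -(S - S)/9 = -1/9*0 = 0)
E(Y, h) = 8 + 4*Y/3 (E(Y, h) = 8 - 4*Y/(-3) = 8 - 4*Y*(-1)/3 = 8 - (-4)*Y/3 = 8 + 4*Y/3)
r = 100 (r = 0 + (8 + (4/3)*69) = 0 + (8 + 92) = 0 + 100 = 100)
r/5689 = 100/5689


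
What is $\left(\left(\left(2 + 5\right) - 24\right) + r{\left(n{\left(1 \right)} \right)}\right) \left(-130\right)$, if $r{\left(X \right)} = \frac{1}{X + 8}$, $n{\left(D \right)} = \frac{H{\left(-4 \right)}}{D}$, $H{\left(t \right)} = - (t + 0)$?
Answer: $\frac{13195}{6} \approx 2199.2$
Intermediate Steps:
$H{\left(t \right)} = - t$
$n{\left(D \right)} = \frac{4}{D}$ ($n{\left(D \right)} = \frac{\left(-1\right) \left(-4\right)}{D} = \frac{4}{D}$)
$r{\left(X \right)} = \frac{1}{8 + X}$
$\left(\left(\left(2 + 5\right) - 24\right) + r{\left(n{\left(1 \right)} \right)}\right) \left(-130\right) = \left(\left(\left(2 + 5\right) - 24\right) + \frac{1}{8 + \frac{4}{1}}\right) \left(-130\right) = \left(\left(7 - 24\right) + \frac{1}{8 + 4 \cdot 1}\right) \left(-130\right) = \left(-17 + \frac{1}{8 + 4}\right) \left(-130\right) = \left(-17 + \frac{1}{12}\right) \left(-130\right) = \left(- \frac{203}{12}\right) \left(-130\right) = \frac{13195}{6}$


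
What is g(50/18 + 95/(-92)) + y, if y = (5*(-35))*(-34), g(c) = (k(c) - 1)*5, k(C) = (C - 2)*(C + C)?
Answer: 2036373965/342792 ≈ 5940.6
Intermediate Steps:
k(C) = 2*C*(-2 + C) (k(C) = (-2 + C)*(2*C) = 2*C*(-2 + C))
g(c) = -5 + 10*c*(-2 + c) (g(c) = (2*c*(-2 + c) - 1)*5 = (-1 + 2*c*(-2 + c))*5 = -5 + 10*c*(-2 + c))
y = 5950 (y = -175*(-34) = 5950)
g(50/18 + 95/(-92)) + y = (-5 + 10*(50/18 + 95/(-92))*(-2 + (50/18 + 95/(-92)))) + 5950 = (-5 + 10*(50*(1/18) + 95*(-1/92))*(-2 + (50*(1/18) + 95*(-1/92)))) + 5950 = (-5 + 10*(25/9 - 95/92)*(-2 + (25/9 - 95/92))) + 5950 = (-5 + 10*(1445/828)*(-2 + 1445/828)) + 5950 = (-5 + 10*(1445/828)*(-211/828)) + 5950 = (-5 - 1524475/342792) + 5950 = -3238435/342792 + 5950 = 2036373965/342792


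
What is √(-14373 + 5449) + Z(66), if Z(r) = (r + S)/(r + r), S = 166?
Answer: 58/33 + 2*I*√2231 ≈ 1.7576 + 94.467*I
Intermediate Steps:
Z(r) = (166 + r)/(2*r) (Z(r) = (r + 166)/(r + r) = (166 + r)/((2*r)) = (166 + r)*(1/(2*r)) = (166 + r)/(2*r))
√(-14373 + 5449) + Z(66) = √(-14373 + 5449) + (½)*(166 + 66)/66 = √(-8924) + (½)*(1/66)*232 = 2*I*√2231 + 58/33 = 58/33 + 2*I*√2231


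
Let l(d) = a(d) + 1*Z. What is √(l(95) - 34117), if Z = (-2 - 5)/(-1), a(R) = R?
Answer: I*√34015 ≈ 184.43*I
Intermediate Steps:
Z = 7 (Z = -7*(-1) = 7)
l(d) = 7 + d (l(d) = d + 1*7 = d + 7 = 7 + d)
√(l(95) - 34117) = √((7 + 95) - 34117) = √(102 - 34117) = √(-34015) = I*√34015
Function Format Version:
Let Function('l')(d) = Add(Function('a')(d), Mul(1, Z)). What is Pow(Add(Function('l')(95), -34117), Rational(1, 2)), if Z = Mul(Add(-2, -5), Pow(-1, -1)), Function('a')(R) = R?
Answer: Mul(I, Pow(34015, Rational(1, 2))) ≈ Mul(184.43, I)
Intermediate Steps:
Z = 7 (Z = Mul(-7, -1) = 7)
Function('l')(d) = Add(7, d) (Function('l')(d) = Add(d, Mul(1, 7)) = Add(d, 7) = Add(7, d))
Pow(Add(Function('l')(95), -34117), Rational(1, 2)) = Pow(Add(Add(7, 95), -34117), Rational(1, 2)) = Pow(Add(102, -34117), Rational(1, 2)) = Pow(-34015, Rational(1, 2)) = Mul(I, Pow(34015, Rational(1, 2)))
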